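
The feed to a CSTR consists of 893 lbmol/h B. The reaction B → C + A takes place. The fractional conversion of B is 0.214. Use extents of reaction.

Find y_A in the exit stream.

B reacted = 0.214 × 893 = 191.1 lbmol/h; ν_B = −1, so ξ = 191.1/1 = 191.1 lbmol/h.
Outlet amounts (n = n₀ + ν ξ):
  B: 893 − 1(191.1) = 701.9
  C: 0 + 1(191.1) = 191.1
  A: 0 + 1(191.1) = 191.1
Total out = 1084 lbmol/h; y_A = 191.1 / 1084 = 0.1763.

0.176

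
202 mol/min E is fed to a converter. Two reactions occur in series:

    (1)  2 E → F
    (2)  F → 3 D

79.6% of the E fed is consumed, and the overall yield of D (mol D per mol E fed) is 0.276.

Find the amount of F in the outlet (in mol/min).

Conversion of E: E consumed = 2ξ₁ = 0.796 × 202 → ξ₁ = 80.4 mol/min.
Yield of D: 3ξ₂ / 202 = 0.276 → ξ₂ = 18.58 mol/min.
Outlet amounts (n = n₀ + Σ ν·ξ):
  E: 202 − 2(80.4) = 41.21
  F: 0 + 1(80.4) − 1(18.58) = 61.81
  D: 0 + 3(18.58) = 55.75

61.8 mol/min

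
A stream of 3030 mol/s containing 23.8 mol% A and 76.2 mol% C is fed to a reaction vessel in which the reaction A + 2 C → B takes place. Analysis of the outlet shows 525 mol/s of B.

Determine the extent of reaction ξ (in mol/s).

ξ = 525 mol/s

For B: n = n₀ + 1ξ → 525 = 0 + 1ξ, giving ξ = 525 mol/s.
Outlet amounts (n = n₀ + ν ξ):
  A: 721.1 − 1(525) = 196.1
  C: 2309 − 2(525) = 1259
  B: 0 + 1(525) = 525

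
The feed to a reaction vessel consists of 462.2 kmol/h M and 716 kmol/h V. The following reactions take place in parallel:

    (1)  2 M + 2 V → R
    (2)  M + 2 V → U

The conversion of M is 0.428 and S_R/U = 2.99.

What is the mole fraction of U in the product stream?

0.0327

Conversion of M: M consumed = 0.428 × 462.2 = 197.8 kmol/h = 2ξ₁ + 1ξ₂.
Selectivity: 1ξ₁ / (1ξ₂) = 2.99 → ξ₁ = 2.99 ξ₂.
Substitute: (2·2.99 + 1) ξ₂ = 197.8 → ξ₂ = 28.34 kmol/h, ξ₁ = 84.74 kmol/h.
Outlet amounts (n = n₀ + Σ ν·ξ):
  M: 462.2 − 2(84.74) − 1(28.34) = 264.4
  V: 716 − 2(84.74) − 2(28.34) = 489.8
  R: 0 + 1(84.74) = 84.74
  U: 0 + 1(28.34) = 28.34
Total out = 867.3 kmol/h; y_U = 28.34 / 867.3 = 0.03268.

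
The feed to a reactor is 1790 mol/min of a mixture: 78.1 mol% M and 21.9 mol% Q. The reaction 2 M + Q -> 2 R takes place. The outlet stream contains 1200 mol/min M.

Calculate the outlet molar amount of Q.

For M: n = n₀ − 2ξ → 1200 = 1398 − 2ξ, giving ξ = 99 mol/min.
Outlet amounts (n = n₀ + ν ξ):
  M: 1398 − 2(99) = 1200
  Q: 392 − 1(99) = 293
  R: 0 + 2(99) = 198

293 mol/min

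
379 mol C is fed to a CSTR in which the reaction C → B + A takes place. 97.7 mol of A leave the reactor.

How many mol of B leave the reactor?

97.7 mol

For A: n = n₀ + 1ξ → 97.7 = 0 + 1ξ, giving ξ = 97.7 mol.
Outlet amounts (n = n₀ + ν ξ):
  C: 379 − 1(97.7) = 281.3
  B: 0 + 1(97.7) = 97.7
  A: 0 + 1(97.7) = 97.7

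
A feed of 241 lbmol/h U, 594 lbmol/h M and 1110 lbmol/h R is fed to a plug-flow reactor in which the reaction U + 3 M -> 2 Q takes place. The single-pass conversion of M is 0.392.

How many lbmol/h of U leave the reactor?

M reacted = 0.392 × 594 = 232.8 lbmol/h; ν_M = −3, so ξ = 232.8/3 = 77.62 lbmol/h.
Outlet amounts (n = n₀ + ν ξ):
  U: 241 − 1(77.62) = 163.4
  M: 594 − 3(77.62) = 361.2
  Q: 0 + 2(77.62) = 155.2
  R: 1110 (inert)

163 lbmol/h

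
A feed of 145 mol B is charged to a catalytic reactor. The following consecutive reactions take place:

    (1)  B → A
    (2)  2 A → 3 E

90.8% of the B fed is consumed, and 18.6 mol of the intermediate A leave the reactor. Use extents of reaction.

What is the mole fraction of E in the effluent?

0.842

Conversion of B: B consumed = 1ξ₁ = 0.908 × 145 → ξ₁ = 131.7 mol.
A balance: n_A = 0 + 1ξ₁ − 2ξ₂ = 18.6 → ξ₂ = (1·131.7 − 18.6)/2 = 56.53 mol.
Outlet amounts (n = n₀ + Σ ν·ξ):
  B: 145 − 1(131.7) = 13.34
  A: 0 + 1(131.7) − 2(56.53) = 18.6
  E: 0 + 3(56.53) = 169.6
Total out = 201.5 mol; y_E = 169.6 / 201.5 = 0.8415.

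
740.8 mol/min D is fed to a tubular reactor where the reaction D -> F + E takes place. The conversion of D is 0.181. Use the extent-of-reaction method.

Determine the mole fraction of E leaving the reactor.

0.153

D reacted = 0.181 × 740.8 = 134.1 mol/min; ν_D = −1, so ξ = 134.1/1 = 134.1 mol/min.
Outlet amounts (n = n₀ + ν ξ):
  D: 740.8 − 1(134.1) = 606.7
  F: 0 + 1(134.1) = 134.1
  E: 0 + 1(134.1) = 134.1
Total out = 874.9 mol/min; y_E = 134.1 / 874.9 = 0.1533.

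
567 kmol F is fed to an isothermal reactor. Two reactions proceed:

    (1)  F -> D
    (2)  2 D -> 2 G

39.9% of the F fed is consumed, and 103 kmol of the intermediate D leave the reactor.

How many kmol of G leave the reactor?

123 kmol

Conversion of F: F consumed = 1ξ₁ = 0.399 × 567 → ξ₁ = 226.2 kmol.
D balance: n_D = 0 + 1ξ₁ − 2ξ₂ = 103 → ξ₂ = (1·226.2 − 103)/2 = 61.62 kmol.
Outlet amounts (n = n₀ + Σ ν·ξ):
  F: 567 − 1(226.2) = 340.8
  D: 0 + 1(226.2) − 2(61.62) = 103
  G: 0 + 2(61.62) = 123.2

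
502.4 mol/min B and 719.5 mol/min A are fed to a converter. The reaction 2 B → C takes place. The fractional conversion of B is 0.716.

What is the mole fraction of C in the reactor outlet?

0.173

B reacted = 0.716 × 502.4 = 359.7 mol/min; ν_B = −2, so ξ = 359.7/2 = 179.9 mol/min.
Outlet amounts (n = n₀ + ν ξ):
  B: 502.4 − 2(179.9) = 142.7
  C: 0 + 1(179.9) = 179.9
  A: 719.5 (inert)
Total out = 1042 mol/min; y_C = 179.9 / 1042 = 0.1726.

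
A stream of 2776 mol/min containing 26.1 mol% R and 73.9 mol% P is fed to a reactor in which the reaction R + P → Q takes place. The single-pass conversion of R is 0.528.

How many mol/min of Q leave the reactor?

R reacted = 0.528 × 724.5 = 382.6 mol/min; ν_R = −1, so ξ = 382.6/1 = 382.6 mol/min.
Outlet amounts (n = n₀ + ν ξ):
  R: 724.5 − 1(382.6) = 342
  P: 2051 − 1(382.6) = 1669
  Q: 0 + 1(382.6) = 382.6

383 mol/min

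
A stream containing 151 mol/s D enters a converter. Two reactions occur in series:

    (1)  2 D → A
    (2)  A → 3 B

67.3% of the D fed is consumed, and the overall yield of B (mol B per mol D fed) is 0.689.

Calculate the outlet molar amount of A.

Conversion of D: D consumed = 2ξ₁ = 0.673 × 151 → ξ₁ = 50.81 mol/s.
Yield of B: 3ξ₂ / 151 = 0.689 → ξ₂ = 34.68 mol/s.
Outlet amounts (n = n₀ + Σ ν·ξ):
  D: 151 − 2(50.81) = 49.38
  A: 0 + 1(50.81) − 1(34.68) = 16.13
  B: 0 + 3(34.68) = 104

16.1 mol/s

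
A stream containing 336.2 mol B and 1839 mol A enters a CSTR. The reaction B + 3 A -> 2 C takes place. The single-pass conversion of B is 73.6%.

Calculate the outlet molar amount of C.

B reacted = 0.736 × 336.2 = 247.4 mol; ν_B = −1, so ξ = 247.4/1 = 247.4 mol.
Outlet amounts (n = n₀ + ν ξ):
  B: 336.2 − 1(247.4) = 88.76
  A: 1839 − 3(247.4) = 1097
  C: 0 + 2(247.4) = 494.9

495 mol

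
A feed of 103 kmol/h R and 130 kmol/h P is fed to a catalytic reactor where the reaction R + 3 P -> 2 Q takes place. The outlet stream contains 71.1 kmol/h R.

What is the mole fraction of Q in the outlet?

0.377

For R: n = n₀ − 1ξ → 71.1 = 103 − 1ξ, giving ξ = 31.9 kmol/h.
Outlet amounts (n = n₀ + ν ξ):
  R: 103 − 1(31.9) = 71.1
  P: 130 − 3(31.9) = 34.3
  Q: 0 + 2(31.9) = 63.8
Total out = 169.2 kmol/h; y_Q = 63.8 / 169.2 = 0.3771.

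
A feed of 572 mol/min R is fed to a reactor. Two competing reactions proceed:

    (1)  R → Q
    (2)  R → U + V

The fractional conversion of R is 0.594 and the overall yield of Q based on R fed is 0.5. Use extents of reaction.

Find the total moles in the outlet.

Yield of Q: 1ξ₁ / 572 = 0.5 → ξ₁ = 286 mol/min.
Conversion of R: 1ξ₁ + 1ξ₂ = 0.594 × 572 = 339.8 → ξ₂ = 53.77 mol/min.
Outlet amounts (n = n₀ + Σ ν·ξ):
  R: 572 − 1(286) − 1(53.77) = 232.2
  Q: 0 + 1(286) = 286
  U: 0 + 1(53.77) = 53.77
  V: 0 + 1(53.77) = 53.77
Total out = 232.2 + 286 + 53.77 + 53.77 = 625.8 mol/min.

626 mol/min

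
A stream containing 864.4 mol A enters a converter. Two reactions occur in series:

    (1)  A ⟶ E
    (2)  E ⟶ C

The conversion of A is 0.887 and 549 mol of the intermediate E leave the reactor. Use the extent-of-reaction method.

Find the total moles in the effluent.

864 mol

Conversion of A: A consumed = 1ξ₁ = 0.887 × 864.4 → ξ₁ = 766.7 mol.
E balance: n_E = 0 + 1ξ₁ − 1ξ₂ = 549 → ξ₂ = (1·766.7 − 549)/1 = 217.7 mol.
Outlet amounts (n = n₀ + Σ ν·ξ):
  A: 864.4 − 1(766.7) = 97.68
  E: 0 + 1(766.7) − 1(217.7) = 549
  C: 0 + 1(217.7) = 217.7
Total out = 97.68 + 549 + 217.7 = 864.4 mol.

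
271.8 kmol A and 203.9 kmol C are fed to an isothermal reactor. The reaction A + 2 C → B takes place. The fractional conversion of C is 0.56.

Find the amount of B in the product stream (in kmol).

C reacted = 0.56 × 203.9 = 114.2 kmol; ν_C = −2, so ξ = 114.2/2 = 57.09 kmol.
Outlet amounts (n = n₀ + ν ξ):
  A: 271.8 − 1(57.09) = 214.7
  C: 203.9 − 2(57.09) = 89.72
  B: 0 + 1(57.09) = 57.09

57.1 kmol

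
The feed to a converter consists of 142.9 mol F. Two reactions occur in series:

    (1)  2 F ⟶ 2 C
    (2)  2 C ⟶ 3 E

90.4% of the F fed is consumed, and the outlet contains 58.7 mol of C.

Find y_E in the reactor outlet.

0.593

Conversion of F: F consumed = 2ξ₁ = 0.904 × 142.9 → ξ₁ = 64.59 mol.
C balance: n_C = 0 + 2ξ₁ − 2ξ₂ = 58.7 → ξ₂ = (2·64.59 − 58.7)/2 = 35.24 mol.
Outlet amounts (n = n₀ + Σ ν·ξ):
  F: 142.9 − 2(64.59) = 13.72
  C: 0 + 2(64.59) − 2(35.24) = 58.7
  E: 0 + 3(35.24) = 105.7
Total out = 178.1 mol; y_E = 105.7 / 178.1 = 0.5935.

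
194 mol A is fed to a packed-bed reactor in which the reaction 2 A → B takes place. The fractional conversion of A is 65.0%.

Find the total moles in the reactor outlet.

131 mol

A reacted = 0.65 × 194 = 126.1 mol; ν_A = −2, so ξ = 126.1/2 = 63.05 mol.
Outlet amounts (n = n₀ + ν ξ):
  A: 194 − 2(63.05) = 67.9
  B: 0 + 1(63.05) = 63.05
Total out = 67.9 + 63.05 = 130.9 mol.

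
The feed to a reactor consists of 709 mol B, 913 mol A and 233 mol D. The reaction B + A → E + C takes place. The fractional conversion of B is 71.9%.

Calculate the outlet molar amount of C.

B reacted = 0.719 × 709 = 509.8 mol; ν_B = −1, so ξ = 509.8/1 = 509.8 mol.
Outlet amounts (n = n₀ + ν ξ):
  B: 709 − 1(509.8) = 199.2
  A: 913 − 1(509.8) = 403.2
  E: 0 + 1(509.8) = 509.8
  C: 0 + 1(509.8) = 509.8
  D: 233 (inert)

510 mol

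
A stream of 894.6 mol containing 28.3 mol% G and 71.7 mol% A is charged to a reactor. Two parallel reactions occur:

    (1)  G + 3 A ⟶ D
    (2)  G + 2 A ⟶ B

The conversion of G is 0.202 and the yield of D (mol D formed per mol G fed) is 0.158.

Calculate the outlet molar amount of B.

11.1 mol

Yield of D: 1ξ₁ / 253.2 = 0.158 → ξ₁ = 40 mol.
Conversion of G: 1ξ₁ + 1ξ₂ = 0.202 × 253.2 = 51.14 → ξ₂ = 11.14 mol.
Outlet amounts (n = n₀ + Σ ν·ξ):
  G: 253.2 − 1(40) − 1(11.14) = 202
  A: 641.4 − 3(40) − 2(11.14) = 499.1
  D: 0 + 1(40) = 40
  B: 0 + 1(11.14) = 11.14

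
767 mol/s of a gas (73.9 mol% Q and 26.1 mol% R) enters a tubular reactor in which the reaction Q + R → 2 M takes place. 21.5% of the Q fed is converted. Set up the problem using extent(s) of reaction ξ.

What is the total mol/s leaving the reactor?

767 mol/s

Q reacted = 0.215 × 566.8 = 121.9 mol/s; ν_Q = −1, so ξ = 121.9/1 = 121.9 mol/s.
Outlet amounts (n = n₀ + ν ξ):
  Q: 566.8 − 1(121.9) = 444.9
  R: 200.2 − 1(121.9) = 78.32
  M: 0 + 2(121.9) = 243.7
Total out = 444.9 + 78.32 + 243.7 = 767 mol/s.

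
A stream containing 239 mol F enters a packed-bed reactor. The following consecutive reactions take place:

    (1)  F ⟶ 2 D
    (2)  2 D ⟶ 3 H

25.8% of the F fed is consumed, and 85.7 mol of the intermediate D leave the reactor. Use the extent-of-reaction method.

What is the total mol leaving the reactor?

319 mol

Conversion of F: F consumed = 1ξ₁ = 0.258 × 239 → ξ₁ = 61.66 mol.
D balance: n_D = 0 + 2ξ₁ − 2ξ₂ = 85.7 → ξ₂ = (2·61.66 − 85.7)/2 = 18.81 mol.
Outlet amounts (n = n₀ + Σ ν·ξ):
  F: 239 − 1(61.66) = 177.3
  D: 0 + 2(61.66) − 2(18.81) = 85.7
  H: 0 + 3(18.81) = 56.44
Total out = 177.3 + 85.7 + 56.44 = 319.5 mol.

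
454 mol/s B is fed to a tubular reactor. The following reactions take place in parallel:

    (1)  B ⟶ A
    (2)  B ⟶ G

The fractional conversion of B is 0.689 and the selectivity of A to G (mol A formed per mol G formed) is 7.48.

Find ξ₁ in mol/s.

Conversion of B: B consumed = 0.689 × 454 = 312.8 mol/s = 1ξ₁ + 1ξ₂.
Selectivity: 1ξ₁ / (1ξ₂) = 7.48 → ξ₁ = 7.48 ξ₂.
Substitute: (1·7.48 + 1) ξ₂ = 312.8 → ξ₂ = 36.89 mol/s, ξ₁ = 275.9 mol/s.
Outlet amounts (n = n₀ + Σ ν·ξ):
  B: 454 − 1(275.9) − 1(36.89) = 141.2
  A: 0 + 1(275.9) = 275.9
  G: 0 + 1(36.89) = 36.89

ξ₁ = 276 mol/s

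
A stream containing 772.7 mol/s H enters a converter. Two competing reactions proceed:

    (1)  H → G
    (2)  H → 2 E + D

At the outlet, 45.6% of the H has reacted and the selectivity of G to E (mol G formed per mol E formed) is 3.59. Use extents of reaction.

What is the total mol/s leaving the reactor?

859 mol/s

Conversion of H: H consumed = 0.456 × 772.7 = 352.4 mol/s = 1ξ₁ + 1ξ₂.
Selectivity: 1ξ₁ / (2ξ₂) = 3.59 → ξ₁ = 7.18 ξ₂.
Substitute: (1·7.18 + 1) ξ₂ = 352.4 → ξ₂ = 43.07 mol/s, ξ₁ = 309.3 mol/s.
Outlet amounts (n = n₀ + Σ ν·ξ):
  H: 772.7 − 1(309.3) − 1(43.07) = 420.3
  G: 0 + 1(309.3) = 309.3
  E: 0 + 2(43.07) = 86.15
  D: 0 + 1(43.07) = 43.07
Total out = 420.3 + 309.3 + 86.15 + 43.07 = 858.8 mol/s.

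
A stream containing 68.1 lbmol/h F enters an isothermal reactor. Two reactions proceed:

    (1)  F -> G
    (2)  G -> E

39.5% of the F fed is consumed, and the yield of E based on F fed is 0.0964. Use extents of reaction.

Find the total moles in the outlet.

Conversion of F: F consumed = 1ξ₁ = 0.395 × 68.1 → ξ₁ = 26.9 lbmol/h.
Yield of E: 1ξ₂ / 68.1 = 0.0964 → ξ₂ = 6.565 lbmol/h.
Outlet amounts (n = n₀ + Σ ν·ξ):
  F: 68.1 − 1(26.9) = 41.2
  G: 0 + 1(26.9) − 1(6.565) = 20.33
  E: 0 + 1(6.565) = 6.565
Total out = 41.2 + 20.33 + 6.565 = 68.1 lbmol/h.

68.1 lbmol/h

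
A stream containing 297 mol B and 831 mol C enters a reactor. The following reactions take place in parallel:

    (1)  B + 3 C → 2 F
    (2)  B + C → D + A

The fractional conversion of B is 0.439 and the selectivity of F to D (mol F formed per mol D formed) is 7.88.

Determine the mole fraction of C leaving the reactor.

Conversion of B: B consumed = 0.439 × 297 = 130.4 mol = 1ξ₁ + 1ξ₂.
Selectivity: 2ξ₁ / (1ξ₂) = 7.88 → ξ₁ = 3.94 ξ₂.
Substitute: (1·3.94 + 1) ξ₂ = 130.4 → ξ₂ = 26.39 mol, ξ₁ = 104 mol.
Outlet amounts (n = n₀ + Σ ν·ξ):
  B: 297 − 1(104) − 1(26.39) = 166.6
  C: 831 − 3(104) − 1(26.39) = 492.6
  F: 0 + 2(104) = 208
  D: 0 + 1(26.39) = 26.39
  A: 0 + 1(26.39) = 26.39
Total out = 920 mol; y_C = 492.6 / 920 = 0.5355.

0.535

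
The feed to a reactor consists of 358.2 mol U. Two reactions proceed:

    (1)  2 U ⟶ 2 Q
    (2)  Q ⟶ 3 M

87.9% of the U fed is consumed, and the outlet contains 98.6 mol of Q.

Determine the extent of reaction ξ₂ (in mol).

ξ₂ = 216 mol

Conversion of U: U consumed = 2ξ₁ = 0.879 × 358.2 → ξ₁ = 157.4 mol.
Q balance: n_Q = 0 + 2ξ₁ − 1ξ₂ = 98.6 → ξ₂ = (2·157.4 − 98.6)/1 = 216.3 mol.
Outlet amounts (n = n₀ + Σ ν·ξ):
  U: 358.2 − 2(157.4) = 43.34
  Q: 0 + 2(157.4) − 1(216.3) = 98.6
  M: 0 + 3(216.3) = 648.8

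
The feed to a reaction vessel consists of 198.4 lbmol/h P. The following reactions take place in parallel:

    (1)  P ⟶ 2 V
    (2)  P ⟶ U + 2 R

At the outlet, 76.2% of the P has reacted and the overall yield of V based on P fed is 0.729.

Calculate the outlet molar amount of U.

78.9 lbmol/h

Yield of V: 2ξ₁ / 198.4 = 0.729 → ξ₁ = 72.32 lbmol/h.
Conversion of P: 1ξ₁ + 1ξ₂ = 0.762 × 198.4 = 151.2 → ξ₂ = 78.86 lbmol/h.
Outlet amounts (n = n₀ + Σ ν·ξ):
  P: 198.4 − 1(72.32) − 1(78.86) = 47.22
  V: 0 + 2(72.32) = 144.6
  U: 0 + 1(78.86) = 78.86
  R: 0 + 2(78.86) = 157.7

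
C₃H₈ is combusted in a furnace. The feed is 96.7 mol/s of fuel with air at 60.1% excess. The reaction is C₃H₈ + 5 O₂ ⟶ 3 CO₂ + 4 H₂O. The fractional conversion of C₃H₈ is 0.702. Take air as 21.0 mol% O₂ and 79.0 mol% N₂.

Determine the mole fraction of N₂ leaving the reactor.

0.756

Stoichiometric O₂ = 5 × 96.7 = 483.5 mol/s; O₂ fed = 483.5 × 1.601 = 774.1 mol/s.
N₂ fed = 774.1 × 79/21 = 2912 mol/s.
Fuel reacted = 0.702 × 96.7 → ξ = 67.88 mol/s.
Outlet (n = n₀ + ν ξ):
  C₃H₈: 96.7 − 1(67.88) = 28.82
  O₂: 774.1 − 5(67.88) = 434.7
  N₂: 2912 (inert)
  CO₂: 0 + 3(67.88) = 203.7
  H₂O: 0 + 4(67.88) = 271.5
Total out = 3851 mol/s; y_N₂ = 2912 / 3851 = 0.7562.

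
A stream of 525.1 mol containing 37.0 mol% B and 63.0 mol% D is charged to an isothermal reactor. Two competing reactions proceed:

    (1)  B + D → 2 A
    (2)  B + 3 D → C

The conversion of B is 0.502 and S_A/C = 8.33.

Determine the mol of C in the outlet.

18.9 mol

Conversion of B: B consumed = 0.502 × 194.3 = 97.53 mol = 1ξ₁ + 1ξ₂.
Selectivity: 2ξ₁ / (1ξ₂) = 8.33 → ξ₁ = 4.165 ξ₂.
Substitute: (1·4.165 + 1) ξ₂ = 97.53 → ξ₂ = 18.88 mol, ξ₁ = 78.65 mol.
Outlet amounts (n = n₀ + Σ ν·ξ):
  B: 194.3 − 1(78.65) − 1(18.88) = 96.75
  D: 330.8 − 1(78.65) − 3(18.88) = 195.5
  A: 0 + 2(78.65) = 157.3
  C: 0 + 1(18.88) = 18.88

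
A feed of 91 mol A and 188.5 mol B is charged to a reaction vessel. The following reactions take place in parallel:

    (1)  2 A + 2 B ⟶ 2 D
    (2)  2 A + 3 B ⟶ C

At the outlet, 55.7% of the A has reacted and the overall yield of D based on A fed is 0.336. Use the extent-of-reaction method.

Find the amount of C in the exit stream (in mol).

10.1 mol

Yield of D: 2ξ₁ / 91 = 0.336 → ξ₁ = 15.29 mol.
Conversion of A: 2ξ₁ + 2ξ₂ = 0.557 × 91 = 50.69 → ξ₂ = 10.06 mol.
Outlet amounts (n = n₀ + Σ ν·ξ):
  A: 91 − 2(15.29) − 2(10.06) = 40.31
  B: 188.5 − 2(15.29) − 3(10.06) = 127.8
  D: 0 + 2(15.29) = 30.58
  C: 0 + 1(10.06) = 10.06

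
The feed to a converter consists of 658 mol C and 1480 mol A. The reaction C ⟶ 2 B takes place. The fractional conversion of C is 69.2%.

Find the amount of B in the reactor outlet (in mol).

911 mol

C reacted = 0.692 × 658 = 455.3 mol; ν_C = −1, so ξ = 455.3/1 = 455.3 mol.
Outlet amounts (n = n₀ + ν ξ):
  C: 658 − 1(455.3) = 202.7
  B: 0 + 2(455.3) = 910.7
  A: 1480 (inert)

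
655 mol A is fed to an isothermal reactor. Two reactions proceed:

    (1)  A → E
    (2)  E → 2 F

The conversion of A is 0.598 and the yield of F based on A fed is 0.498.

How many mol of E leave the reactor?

229 mol

Conversion of A: A consumed = 1ξ₁ = 0.598 × 655 → ξ₁ = 391.7 mol.
Yield of F: 2ξ₂ / 655 = 0.498 → ξ₂ = 163.1 mol.
Outlet amounts (n = n₀ + Σ ν·ξ):
  A: 655 − 1(391.7) = 263.3
  E: 0 + 1(391.7) − 1(163.1) = 228.6
  F: 0 + 2(163.1) = 326.2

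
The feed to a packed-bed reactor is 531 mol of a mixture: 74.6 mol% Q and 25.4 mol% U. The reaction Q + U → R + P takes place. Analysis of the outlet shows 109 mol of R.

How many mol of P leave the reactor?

109 mol

For R: n = n₀ + 1ξ → 109 = 0 + 1ξ, giving ξ = 109 mol.
Outlet amounts (n = n₀ + ν ξ):
  Q: 396.1 − 1(109) = 287.1
  U: 134.9 − 1(109) = 25.87
  R: 0 + 1(109) = 109
  P: 0 + 1(109) = 109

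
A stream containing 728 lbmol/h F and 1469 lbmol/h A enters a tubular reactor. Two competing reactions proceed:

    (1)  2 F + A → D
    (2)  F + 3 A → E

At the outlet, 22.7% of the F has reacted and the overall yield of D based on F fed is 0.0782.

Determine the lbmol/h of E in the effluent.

51.4 lbmol/h

Yield of D: 1ξ₁ / 728 = 0.0782 → ξ₁ = 56.93 lbmol/h.
Conversion of F: 2ξ₁ + 1ξ₂ = 0.227 × 728 = 165.3 → ξ₂ = 51.4 lbmol/h.
Outlet amounts (n = n₀ + Σ ν·ξ):
  F: 728 − 2(56.93) − 1(51.4) = 562.7
  A: 1469 − 1(56.93) − 3(51.4) = 1258
  D: 0 + 1(56.93) = 56.93
  E: 0 + 1(51.4) = 51.4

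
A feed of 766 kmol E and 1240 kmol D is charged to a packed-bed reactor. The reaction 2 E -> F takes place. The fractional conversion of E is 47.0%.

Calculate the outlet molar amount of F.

180 kmol

E reacted = 0.47 × 766 = 360 kmol; ν_E = −2, so ξ = 360/2 = 180 kmol.
Outlet amounts (n = n₀ + ν ξ):
  E: 766 − 2(180) = 406
  F: 0 + 1(180) = 180
  D: 1240 (inert)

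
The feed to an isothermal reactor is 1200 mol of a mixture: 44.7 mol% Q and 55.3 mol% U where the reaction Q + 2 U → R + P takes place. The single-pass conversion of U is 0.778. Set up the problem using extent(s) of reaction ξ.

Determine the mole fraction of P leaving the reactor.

0.274

U reacted = 0.778 × 663.6 = 516.3 mol; ν_U = −2, so ξ = 516.3/2 = 258.1 mol.
Outlet amounts (n = n₀ + ν ξ):
  Q: 536.4 − 1(258.1) = 278.3
  U: 663.6 − 2(258.1) = 147.3
  R: 0 + 1(258.1) = 258.1
  P: 0 + 1(258.1) = 258.1
Total out = 941.9 mol; y_P = 258.1 / 941.9 = 0.2741.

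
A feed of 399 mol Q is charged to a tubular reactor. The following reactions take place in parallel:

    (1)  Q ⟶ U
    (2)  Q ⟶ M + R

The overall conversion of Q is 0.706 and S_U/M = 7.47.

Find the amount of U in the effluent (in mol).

Conversion of Q: Q consumed = 0.706 × 399 = 281.7 mol = 1ξ₁ + 1ξ₂.
Selectivity: 1ξ₁ / (1ξ₂) = 7.47 → ξ₁ = 7.47 ξ₂.
Substitute: (1·7.47 + 1) ξ₂ = 281.7 → ξ₂ = 33.26 mol, ξ₁ = 248.4 mol.
Outlet amounts (n = n₀ + Σ ν·ξ):
  Q: 399 − 1(248.4) − 1(33.26) = 117.3
  U: 0 + 1(248.4) = 248.4
  M: 0 + 1(33.26) = 33.26
  R: 0 + 1(33.26) = 33.26

248 mol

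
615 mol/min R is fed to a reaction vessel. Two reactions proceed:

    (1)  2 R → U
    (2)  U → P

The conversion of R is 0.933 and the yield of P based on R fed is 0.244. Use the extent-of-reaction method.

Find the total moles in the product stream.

Conversion of R: R consumed = 2ξ₁ = 0.933 × 615 → ξ₁ = 286.9 mol/min.
Yield of P: 1ξ₂ / 615 = 0.244 → ξ₂ = 150.1 mol/min.
Outlet amounts (n = n₀ + Σ ν·ξ):
  R: 615 − 2(286.9) = 41.2
  U: 0 + 1(286.9) − 1(150.1) = 136.8
  P: 0 + 1(150.1) = 150.1
Total out = 41.2 + 136.8 + 150.1 = 328.1 mol/min.

328 mol/min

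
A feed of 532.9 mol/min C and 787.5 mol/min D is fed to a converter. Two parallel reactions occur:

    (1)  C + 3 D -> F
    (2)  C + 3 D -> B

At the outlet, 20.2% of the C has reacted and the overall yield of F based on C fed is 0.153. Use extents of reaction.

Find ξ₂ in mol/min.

Yield of F: 1ξ₁ / 532.9 = 0.153 → ξ₁ = 81.53 mol/min.
Conversion of C: 1ξ₁ + 1ξ₂ = 0.202 × 532.9 = 107.6 → ξ₂ = 26.11 mol/min.
Outlet amounts (n = n₀ + Σ ν·ξ):
  C: 532.9 − 1(81.53) − 1(26.11) = 425.3
  D: 787.5 − 3(81.53) − 3(26.11) = 464.6
  F: 0 + 1(81.53) = 81.53
  B: 0 + 1(26.11) = 26.11

ξ₂ = 26.1 mol/min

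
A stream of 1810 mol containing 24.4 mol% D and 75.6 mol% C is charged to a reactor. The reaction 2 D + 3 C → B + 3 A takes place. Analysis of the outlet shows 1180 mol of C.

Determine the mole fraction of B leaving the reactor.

For C: n = n₀ − 3ξ → 1180 = 1368 − 3ξ, giving ξ = 62.79 mol.
Outlet amounts (n = n₀ + ν ξ):
  D: 441.6 − 2(62.79) = 316.1
  C: 1368 − 3(62.79) = 1180
  B: 0 + 1(62.79) = 62.79
  A: 0 + 3(62.79) = 188.4
Total out = 1747 mol; y_B = 62.79 / 1747 = 0.03594.

0.0359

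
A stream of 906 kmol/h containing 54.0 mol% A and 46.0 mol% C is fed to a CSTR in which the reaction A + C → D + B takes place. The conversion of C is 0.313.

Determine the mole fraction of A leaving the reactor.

0.396

C reacted = 0.313 × 416.8 = 130.4 kmol/h; ν_C = −1, so ξ = 130.4/1 = 130.4 kmol/h.
Outlet amounts (n = n₀ + ν ξ):
  A: 489.2 − 1(130.4) = 358.8
  C: 416.8 − 1(130.4) = 286.3
  D: 0 + 1(130.4) = 130.4
  B: 0 + 1(130.4) = 130.4
Total out = 906 kmol/h; y_A = 358.8 / 906 = 0.396.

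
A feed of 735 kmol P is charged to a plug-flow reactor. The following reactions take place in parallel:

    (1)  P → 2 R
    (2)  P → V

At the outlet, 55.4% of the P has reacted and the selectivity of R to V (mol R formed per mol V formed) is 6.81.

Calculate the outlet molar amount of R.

630 kmol

Conversion of P: P consumed = 0.554 × 735 = 407.2 kmol = 1ξ₁ + 1ξ₂.
Selectivity: 2ξ₁ / (1ξ₂) = 6.81 → ξ₁ = 3.405 ξ₂.
Substitute: (1·3.405 + 1) ξ₂ = 407.2 → ξ₂ = 92.44 kmol, ξ₁ = 314.8 kmol.
Outlet amounts (n = n₀ + Σ ν·ξ):
  P: 735 − 1(314.8) − 1(92.44) = 327.8
  R: 0 + 2(314.8) = 629.5
  V: 0 + 1(92.44) = 92.44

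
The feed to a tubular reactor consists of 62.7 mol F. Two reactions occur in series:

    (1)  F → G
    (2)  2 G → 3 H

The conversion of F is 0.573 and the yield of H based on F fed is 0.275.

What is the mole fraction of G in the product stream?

0.357

Conversion of F: F consumed = 1ξ₁ = 0.573 × 62.7 → ξ₁ = 35.93 mol.
Yield of H: 3ξ₂ / 62.7 = 0.275 → ξ₂ = 5.748 mol.
Outlet amounts (n = n₀ + Σ ν·ξ):
  F: 62.7 − 1(35.93) = 26.77
  G: 0 + 1(35.93) − 2(5.748) = 24.43
  H: 0 + 3(5.748) = 17.24
Total out = 68.45 mol; y_G = 24.43 / 68.45 = 0.3569.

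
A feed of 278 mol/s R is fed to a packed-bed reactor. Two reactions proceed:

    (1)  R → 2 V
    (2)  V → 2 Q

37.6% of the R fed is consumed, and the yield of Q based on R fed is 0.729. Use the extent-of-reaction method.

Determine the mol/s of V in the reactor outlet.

108 mol/s

Conversion of R: R consumed = 1ξ₁ = 0.376 × 278 → ξ₁ = 104.5 mol/s.
Yield of Q: 2ξ₂ / 278 = 0.729 → ξ₂ = 101.3 mol/s.
Outlet amounts (n = n₀ + Σ ν·ξ):
  R: 278 − 1(104.5) = 173.5
  V: 0 + 2(104.5) − 1(101.3) = 107.7
  Q: 0 + 2(101.3) = 202.7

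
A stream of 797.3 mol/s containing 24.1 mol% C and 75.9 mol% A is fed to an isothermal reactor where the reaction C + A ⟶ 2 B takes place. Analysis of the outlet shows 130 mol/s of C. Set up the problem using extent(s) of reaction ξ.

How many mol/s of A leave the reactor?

543 mol/s

For C: n = n₀ − 1ξ → 130 = 192.1 − 1ξ, giving ξ = 62.15 mol/s.
Outlet amounts (n = n₀ + ν ξ):
  C: 192.1 − 1(62.15) = 130
  A: 605.2 − 1(62.15) = 543
  B: 0 + 2(62.15) = 124.3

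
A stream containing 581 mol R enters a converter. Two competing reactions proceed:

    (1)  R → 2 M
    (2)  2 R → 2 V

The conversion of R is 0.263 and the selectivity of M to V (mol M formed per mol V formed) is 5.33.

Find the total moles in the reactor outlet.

Conversion of R: R consumed = 0.263 × 581 = 152.8 mol = 1ξ₁ + 2ξ₂.
Selectivity: 2ξ₁ / (2ξ₂) = 5.33 → ξ₁ = 5.33 ξ₂.
Substitute: (1·5.33 + 2) ξ₂ = 152.8 → ξ₂ = 20.85 mol, ξ₁ = 111.1 mol.
Outlet amounts (n = n₀ + Σ ν·ξ):
  R: 581 − 1(111.1) − 2(20.85) = 428.2
  M: 0 + 2(111.1) = 222.2
  V: 0 + 2(20.85) = 41.69
Total out = 428.2 + 222.2 + 41.69 = 692.1 mol.

692 mol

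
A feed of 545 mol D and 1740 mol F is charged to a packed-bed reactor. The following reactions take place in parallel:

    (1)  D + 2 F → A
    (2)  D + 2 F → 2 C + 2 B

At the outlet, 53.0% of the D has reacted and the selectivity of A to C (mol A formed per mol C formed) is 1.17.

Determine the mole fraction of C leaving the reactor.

Conversion of D: D consumed = 0.53 × 545 = 288.9 mol = 1ξ₁ + 1ξ₂.
Selectivity: 1ξ₁ / (2ξ₂) = 1.17 → ξ₁ = 2.34 ξ₂.
Substitute: (1·2.34 + 1) ξ₂ = 288.9 → ξ₂ = 86.48 mol, ξ₁ = 202.4 mol.
Outlet amounts (n = n₀ + Σ ν·ξ):
  D: 545 − 1(202.4) − 1(86.48) = 256.1
  F: 1740 − 2(202.4) − 2(86.48) = 1162
  A: 0 + 1(202.4) = 202.4
  C: 0 + 2(86.48) = 173
  B: 0 + 2(86.48) = 173
Total out = 1967 mol; y_C = 173 / 1967 = 0.08794.

0.0879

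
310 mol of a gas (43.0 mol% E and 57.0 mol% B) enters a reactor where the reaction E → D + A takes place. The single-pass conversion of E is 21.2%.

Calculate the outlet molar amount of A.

28.3 mol

E reacted = 0.212 × 133.3 = 28.26 mol; ν_E = −1, so ξ = 28.26/1 = 28.26 mol.
Outlet amounts (n = n₀ + ν ξ):
  E: 133.3 − 1(28.26) = 105
  D: 0 + 1(28.26) = 28.26
  A: 0 + 1(28.26) = 28.26
  B: 176.7 (inert)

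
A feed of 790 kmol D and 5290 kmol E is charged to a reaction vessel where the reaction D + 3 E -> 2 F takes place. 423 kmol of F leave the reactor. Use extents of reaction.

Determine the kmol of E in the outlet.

4660 kmol

For F: n = n₀ + 2ξ → 423 = 0 + 2ξ, giving ξ = 211.5 kmol.
Outlet amounts (n = n₀ + ν ξ):
  D: 790 − 1(211.5) = 578.5
  E: 5290 − 3(211.5) = 4656
  F: 0 + 2(211.5) = 423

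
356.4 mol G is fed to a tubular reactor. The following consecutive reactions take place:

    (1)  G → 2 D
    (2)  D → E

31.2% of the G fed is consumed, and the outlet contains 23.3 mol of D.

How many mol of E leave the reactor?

199 mol

Conversion of G: G consumed = 1ξ₁ = 0.312 × 356.4 → ξ₁ = 111.2 mol.
D balance: n_D = 0 + 2ξ₁ − 1ξ₂ = 23.3 → ξ₂ = (2·111.2 − 23.3)/1 = 199.1 mol.
Outlet amounts (n = n₀ + Σ ν·ξ):
  G: 356.4 − 1(111.2) = 245.2
  D: 0 + 2(111.2) − 1(199.1) = 23.3
  E: 0 + 1(199.1) = 199.1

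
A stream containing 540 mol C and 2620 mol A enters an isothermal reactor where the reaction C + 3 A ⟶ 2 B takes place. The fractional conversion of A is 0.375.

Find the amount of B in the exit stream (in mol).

A reacted = 0.375 × 2620 = 982.5 mol; ν_A = −3, so ξ = 982.5/3 = 327.5 mol.
Outlet amounts (n = n₀ + ν ξ):
  C: 540 − 1(327.5) = 212.5
  A: 2620 − 3(327.5) = 1638
  B: 0 + 2(327.5) = 655

655 mol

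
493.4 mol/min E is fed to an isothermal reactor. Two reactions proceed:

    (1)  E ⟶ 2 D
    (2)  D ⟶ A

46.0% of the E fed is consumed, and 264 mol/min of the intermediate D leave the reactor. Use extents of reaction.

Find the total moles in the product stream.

720 mol/min

Conversion of E: E consumed = 1ξ₁ = 0.46 × 493.4 → ξ₁ = 227 mol/min.
D balance: n_D = 0 + 2ξ₁ − 1ξ₂ = 264 → ξ₂ = (2·227 − 264)/1 = 189.9 mol/min.
Outlet amounts (n = n₀ + Σ ν·ξ):
  E: 493.4 − 1(227) = 266.4
  D: 0 + 2(227) − 1(189.9) = 264
  A: 0 + 1(189.9) = 189.9
Total out = 266.4 + 264 + 189.9 = 720.4 mol/min.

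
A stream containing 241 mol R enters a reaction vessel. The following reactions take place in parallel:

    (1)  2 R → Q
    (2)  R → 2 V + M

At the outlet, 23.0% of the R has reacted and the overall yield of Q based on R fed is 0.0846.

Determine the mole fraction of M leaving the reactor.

0.0586

Yield of Q: 1ξ₁ / 241 = 0.0846 → ξ₁ = 20.39 mol.
Conversion of R: 2ξ₁ + 1ξ₂ = 0.23 × 241 = 55.43 → ξ₂ = 14.65 mol.
Outlet amounts (n = n₀ + Σ ν·ξ):
  R: 241 − 2(20.39) − 1(14.65) = 185.6
  Q: 0 + 1(20.39) = 20.39
  V: 0 + 2(14.65) = 29.31
  M: 0 + 1(14.65) = 14.65
Total out = 249.9 mol; y_M = 14.65 / 249.9 = 0.05863.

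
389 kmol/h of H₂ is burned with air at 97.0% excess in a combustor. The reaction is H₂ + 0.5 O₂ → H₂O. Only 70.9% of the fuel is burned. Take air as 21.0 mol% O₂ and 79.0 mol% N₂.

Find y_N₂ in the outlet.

Stoichiometric O₂ = 0.5 × 389 = 194.5 kmol/h; O₂ fed = 194.5 × 1.970 = 383.2 kmol/h.
N₂ fed = 383.2 × 79/21 = 1441 kmol/h.
Fuel reacted = 0.709 × 389 → ξ = 275.8 kmol/h.
Outlet (n = n₀ + ν ξ):
  H₂: 389 − 1(275.8) = 113.2
  O₂: 383.2 − 0.5(275.8) = 245.3
  N₂: 1441 (inert)
  H₂O: 0 + 1(275.8) = 275.8
Total out = 2076 kmol/h; y_N₂ = 1441 / 2076 = 0.6944.

0.694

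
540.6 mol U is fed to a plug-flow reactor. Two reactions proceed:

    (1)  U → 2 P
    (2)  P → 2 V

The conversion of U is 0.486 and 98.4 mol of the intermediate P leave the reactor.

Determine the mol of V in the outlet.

854 mol

Conversion of U: U consumed = 1ξ₁ = 0.486 × 540.6 → ξ₁ = 262.7 mol.
P balance: n_P = 0 + 2ξ₁ − 1ξ₂ = 98.4 → ξ₂ = (2·262.7 − 98.4)/1 = 427.1 mol.
Outlet amounts (n = n₀ + Σ ν·ξ):
  U: 540.6 − 1(262.7) = 277.9
  P: 0 + 2(262.7) − 1(427.1) = 98.4
  V: 0 + 2(427.1) = 854.1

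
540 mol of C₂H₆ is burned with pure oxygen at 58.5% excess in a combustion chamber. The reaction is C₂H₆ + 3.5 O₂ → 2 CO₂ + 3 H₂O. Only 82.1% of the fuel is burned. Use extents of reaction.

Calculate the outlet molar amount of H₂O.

Stoichiometric O₂ = 3.5 × 540 = 1890 mol; O₂ fed = 1890 × 1.585 = 2996 mol.
Fuel reacted = 0.821 × 540 → ξ = 443.3 mol.
Outlet (n = n₀ + ν ξ):
  C₂H₆: 540 − 1(443.3) = 96.66
  O₂: 2996 − 3.5(443.3) = 1444
  CO₂: 0 + 2(443.3) = 886.7
  H₂O: 0 + 3(443.3) = 1330

1330 mol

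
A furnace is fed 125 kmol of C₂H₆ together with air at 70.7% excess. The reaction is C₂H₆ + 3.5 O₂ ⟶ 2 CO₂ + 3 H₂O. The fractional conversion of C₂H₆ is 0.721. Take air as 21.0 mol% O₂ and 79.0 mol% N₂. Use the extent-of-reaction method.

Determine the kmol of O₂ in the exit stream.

Stoichiometric O₂ = 3.5 × 125 = 437.5 kmol; O₂ fed = 437.5 × 1.707 = 746.8 kmol.
N₂ fed = 746.8 × 79/21 = 2809 kmol.
Fuel reacted = 0.721 × 125 → ξ = 90.12 kmol.
Outlet (n = n₀ + ν ξ):
  C₂H₆: 125 − 1(90.12) = 34.88
  O₂: 746.8 − 3.5(90.12) = 431.4
  N₂: 2809 (inert)
  CO₂: 0 + 2(90.12) = 180.2
  H₂O: 0 + 3(90.12) = 270.4

431 kmol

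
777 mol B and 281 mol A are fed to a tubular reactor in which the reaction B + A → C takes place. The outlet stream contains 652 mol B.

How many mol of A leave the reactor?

156 mol

For B: n = n₀ − 1ξ → 652 = 777 − 1ξ, giving ξ = 125 mol.
Outlet amounts (n = n₀ + ν ξ):
  B: 777 − 1(125) = 652
  A: 281 − 1(125) = 156
  C: 0 + 1(125) = 125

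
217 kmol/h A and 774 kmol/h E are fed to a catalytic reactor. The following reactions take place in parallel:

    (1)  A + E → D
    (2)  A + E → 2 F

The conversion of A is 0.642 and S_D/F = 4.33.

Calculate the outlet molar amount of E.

635 kmol/h

Conversion of A: A consumed = 0.642 × 217 = 139.3 kmol/h = 1ξ₁ + 1ξ₂.
Selectivity: 1ξ₁ / (2ξ₂) = 4.33 → ξ₁ = 8.66 ξ₂.
Substitute: (1·8.66 + 1) ξ₂ = 139.3 → ξ₂ = 14.42 kmol/h, ξ₁ = 124.9 kmol/h.
Outlet amounts (n = n₀ + Σ ν·ξ):
  A: 217 − 1(124.9) − 1(14.42) = 77.69
  E: 774 − 1(124.9) − 1(14.42) = 634.7
  D: 0 + 1(124.9) = 124.9
  F: 0 + 2(14.42) = 28.84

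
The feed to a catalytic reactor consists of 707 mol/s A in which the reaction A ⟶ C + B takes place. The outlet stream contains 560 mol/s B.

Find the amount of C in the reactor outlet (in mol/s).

560 mol/s

For B: n = n₀ + 1ξ → 560 = 0 + 1ξ, giving ξ = 560 mol/s.
Outlet amounts (n = n₀ + ν ξ):
  A: 707 − 1(560) = 147
  C: 0 + 1(560) = 560
  B: 0 + 1(560) = 560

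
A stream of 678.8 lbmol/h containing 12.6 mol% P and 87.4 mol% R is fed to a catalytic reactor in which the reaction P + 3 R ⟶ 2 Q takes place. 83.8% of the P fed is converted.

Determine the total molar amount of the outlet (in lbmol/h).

P reacted = 0.838 × 85.53 = 71.67 lbmol/h; ν_P = −1, so ξ = 71.67/1 = 71.67 lbmol/h.
Outlet amounts (n = n₀ + ν ξ):
  P: 85.53 − 1(71.67) = 13.86
  R: 593.3 − 3(71.67) = 378.3
  Q: 0 + 2(71.67) = 143.3
Total out = 13.86 + 378.3 + 143.3 = 535.5 lbmol/h.

535 lbmol/h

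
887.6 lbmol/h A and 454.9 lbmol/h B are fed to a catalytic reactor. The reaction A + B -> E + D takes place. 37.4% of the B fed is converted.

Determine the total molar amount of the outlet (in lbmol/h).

1340 lbmol/h

B reacted = 0.374 × 454.9 = 170.1 lbmol/h; ν_B = −1, so ξ = 170.1/1 = 170.1 lbmol/h.
Outlet amounts (n = n₀ + ν ξ):
  A: 887.6 − 1(170.1) = 717.5
  B: 454.9 − 1(170.1) = 284.8
  E: 0 + 1(170.1) = 170.1
  D: 0 + 1(170.1) = 170.1
Total out = 717.5 + 284.8 + 170.1 + 170.1 = 1342 lbmol/h.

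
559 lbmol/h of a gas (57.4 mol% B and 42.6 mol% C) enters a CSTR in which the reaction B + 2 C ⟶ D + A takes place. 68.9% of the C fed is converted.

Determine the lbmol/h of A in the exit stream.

82 lbmol/h

C reacted = 0.689 × 238.1 = 164.1 lbmol/h; ν_C = −2, so ξ = 164.1/2 = 82.04 lbmol/h.
Outlet amounts (n = n₀ + ν ξ):
  B: 320.9 − 1(82.04) = 238.8
  C: 238.1 − 2(82.04) = 74.06
  D: 0 + 1(82.04) = 82.04
  A: 0 + 1(82.04) = 82.04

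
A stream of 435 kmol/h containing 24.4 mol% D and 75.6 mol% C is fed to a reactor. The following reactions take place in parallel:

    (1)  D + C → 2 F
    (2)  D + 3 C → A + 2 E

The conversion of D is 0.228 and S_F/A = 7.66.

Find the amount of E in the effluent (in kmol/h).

10 kmol/h

Conversion of D: D consumed = 0.228 × 106.1 = 24.2 kmol/h = 1ξ₁ + 1ξ₂.
Selectivity: 2ξ₁ / (1ξ₂) = 7.66 → ξ₁ = 3.83 ξ₂.
Substitute: (1·3.83 + 1) ξ₂ = 24.2 → ξ₂ = 5.01 kmol/h, ξ₁ = 19.19 kmol/h.
Outlet amounts (n = n₀ + Σ ν·ξ):
  D: 106.1 − 1(19.19) − 1(5.01) = 81.94
  C: 328.9 − 1(19.19) − 3(5.01) = 294.6
  F: 0 + 2(19.19) = 38.38
  A: 0 + 1(5.01) = 5.01
  E: 0 + 2(5.01) = 10.02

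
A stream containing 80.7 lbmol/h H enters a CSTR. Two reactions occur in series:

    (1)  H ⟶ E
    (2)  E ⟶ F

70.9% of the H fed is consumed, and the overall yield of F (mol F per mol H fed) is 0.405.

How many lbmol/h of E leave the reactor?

24.5 lbmol/h

Conversion of H: H consumed = 1ξ₁ = 0.709 × 80.7 → ξ₁ = 57.22 lbmol/h.
Yield of F: 1ξ₂ / 80.7 = 0.405 → ξ₂ = 32.68 lbmol/h.
Outlet amounts (n = n₀ + Σ ν·ξ):
  H: 80.7 − 1(57.22) = 23.48
  E: 0 + 1(57.22) − 1(32.68) = 24.53
  F: 0 + 1(32.68) = 32.68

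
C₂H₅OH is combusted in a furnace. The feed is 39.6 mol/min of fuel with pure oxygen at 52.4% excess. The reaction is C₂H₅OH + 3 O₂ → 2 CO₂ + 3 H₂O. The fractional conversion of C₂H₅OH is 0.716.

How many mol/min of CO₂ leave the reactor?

Stoichiometric O₂ = 3 × 39.6 = 118.8 mol/min; O₂ fed = 118.8 × 1.524 = 181.1 mol/min.
Fuel reacted = 0.716 × 39.6 → ξ = 28.35 mol/min.
Outlet (n = n₀ + ν ξ):
  C₂H₅OH: 39.6 − 1(28.35) = 11.25
  O₂: 181.1 − 3(28.35) = 95.99
  CO₂: 0 + 2(28.35) = 56.71
  H₂O: 0 + 3(28.35) = 85.06

56.7 mol/min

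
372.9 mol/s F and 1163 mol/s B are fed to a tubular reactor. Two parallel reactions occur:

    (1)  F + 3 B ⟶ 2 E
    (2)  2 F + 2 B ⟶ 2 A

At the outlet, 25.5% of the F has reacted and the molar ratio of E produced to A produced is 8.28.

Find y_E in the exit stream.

Conversion of F: F consumed = 0.255 × 372.9 = 95.09 mol/s = 1ξ₁ + 2ξ₂.
Selectivity: 2ξ₁ / (2ξ₂) = 8.28 → ξ₁ = 8.28 ξ₂.
Substitute: (1·8.28 + 2) ξ₂ = 95.09 → ξ₂ = 9.25 mol/s, ξ₁ = 76.59 mol/s.
Outlet amounts (n = n₀ + Σ ν·ξ):
  F: 372.9 − 1(76.59) − 2(9.25) = 277.8
  B: 1163 − 3(76.59) − 2(9.25) = 914.7
  E: 0 + 2(76.59) = 153.2
  A: 0 + 2(9.25) = 18.5
Total out = 1364 mol/s; y_E = 153.2 / 1364 = 0.1123.

0.112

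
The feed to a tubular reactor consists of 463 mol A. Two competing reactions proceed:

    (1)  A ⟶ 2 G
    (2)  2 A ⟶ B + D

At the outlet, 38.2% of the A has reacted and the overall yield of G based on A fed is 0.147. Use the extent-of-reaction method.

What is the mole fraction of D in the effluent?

0.144

Yield of G: 2ξ₁ / 463 = 0.147 → ξ₁ = 34.03 mol.
Conversion of A: 1ξ₁ + 2ξ₂ = 0.382 × 463 = 176.9 → ξ₂ = 71.42 mol.
Outlet amounts (n = n₀ + Σ ν·ξ):
  A: 463 − 1(34.03) − 2(71.42) = 286.1
  G: 0 + 2(34.03) = 68.06
  B: 0 + 1(71.42) = 71.42
  D: 0 + 1(71.42) = 71.42
Total out = 497 mol; y_D = 71.42 / 497 = 0.1437.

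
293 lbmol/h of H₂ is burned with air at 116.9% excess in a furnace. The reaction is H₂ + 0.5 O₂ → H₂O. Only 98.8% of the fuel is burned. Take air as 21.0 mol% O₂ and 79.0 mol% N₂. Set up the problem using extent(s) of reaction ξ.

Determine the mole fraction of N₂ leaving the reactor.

0.72

Stoichiometric O₂ = 0.5 × 293 = 146.5 lbmol/h; O₂ fed = 146.5 × 2.169 = 317.8 lbmol/h.
N₂ fed = 317.8 × 79/21 = 1195 lbmol/h.
Fuel reacted = 0.988 × 293 → ξ = 289.5 lbmol/h.
Outlet (n = n₀ + ν ξ):
  H₂: 293 − 1(289.5) = 3.516
  O₂: 317.8 − 0.5(289.5) = 173
  N₂: 1195 (inert)
  H₂O: 0 + 1(289.5) = 289.5
Total out = 1661 lbmol/h; y_N₂ = 1195 / 1661 = 0.7195.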